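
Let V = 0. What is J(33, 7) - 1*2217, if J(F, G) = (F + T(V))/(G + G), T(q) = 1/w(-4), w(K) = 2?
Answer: -62009/28 ≈ -2214.6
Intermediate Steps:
T(q) = ½ (T(q) = 1/2 = ½)
J(F, G) = (½ + F)/(2*G) (J(F, G) = (F + ½)/(G + G) = (½ + F)/((2*G)) = (½ + F)*(1/(2*G)) = (½ + F)/(2*G))
J(33, 7) - 1*2217 = (¼)*(1 + 2*33)/7 - 1*2217 = (¼)*(⅐)*(1 + 66) - 2217 = (¼)*(⅐)*67 - 2217 = 67/28 - 2217 = -62009/28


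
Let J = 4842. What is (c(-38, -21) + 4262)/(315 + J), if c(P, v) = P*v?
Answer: 5060/5157 ≈ 0.98119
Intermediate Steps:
(c(-38, -21) + 4262)/(315 + J) = (-38*(-21) + 4262)/(315 + 4842) = (798 + 4262)/5157 = 5060*(1/5157) = 5060/5157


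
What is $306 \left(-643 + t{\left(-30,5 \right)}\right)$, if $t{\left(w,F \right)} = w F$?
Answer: $-242658$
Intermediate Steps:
$t{\left(w,F \right)} = F w$
$306 \left(-643 + t{\left(-30,5 \right)}\right) = 306 \left(-643 + 5 \left(-30\right)\right) = 306 \left(-643 - 150\right) = 306 \left(-793\right) = -242658$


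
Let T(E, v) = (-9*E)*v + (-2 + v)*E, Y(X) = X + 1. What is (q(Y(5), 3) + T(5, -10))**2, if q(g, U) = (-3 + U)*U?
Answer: 152100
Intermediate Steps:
Y(X) = 1 + X
T(E, v) = E*(-2 + v) - 9*E*v (T(E, v) = -9*E*v + E*(-2 + v) = E*(-2 + v) - 9*E*v)
q(g, U) = U*(-3 + U)
(q(Y(5), 3) + T(5, -10))**2 = (3*(-3 + 3) - 2*5*(1 + 4*(-10)))**2 = (3*0 - 2*5*(1 - 40))**2 = (0 - 2*5*(-39))**2 = (0 + 390)**2 = 390**2 = 152100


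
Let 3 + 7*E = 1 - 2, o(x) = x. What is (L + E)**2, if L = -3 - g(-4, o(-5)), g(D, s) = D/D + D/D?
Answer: 1521/49 ≈ 31.041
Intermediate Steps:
g(D, s) = 2 (g(D, s) = 1 + 1 = 2)
E = -4/7 (E = -3/7 + (1 - 2)/7 = -3/7 + (1/7)*(-1) = -3/7 - 1/7 = -4/7 ≈ -0.57143)
L = -5 (L = -3 - 1*2 = -3 - 2 = -5)
(L + E)**2 = (-5 - 4/7)**2 = (-39/7)**2 = 1521/49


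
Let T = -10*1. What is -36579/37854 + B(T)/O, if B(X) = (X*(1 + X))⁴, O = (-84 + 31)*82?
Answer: -413959985389/27418914 ≈ -15098.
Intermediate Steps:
T = -10
O = -4346 (O = -53*82 = -4346)
B(X) = X⁴*(1 + X)⁴
-36579/37854 + B(T)/O = -36579/37854 + ((-10)⁴*(1 - 10)⁴)/(-4346) = -36579*1/37854 + (10000*(-9)⁴)*(-1/4346) = -12193/12618 + (10000*6561)*(-1/4346) = -12193/12618 + 65610000*(-1/4346) = -12193/12618 - 32805000/2173 = -413959985389/27418914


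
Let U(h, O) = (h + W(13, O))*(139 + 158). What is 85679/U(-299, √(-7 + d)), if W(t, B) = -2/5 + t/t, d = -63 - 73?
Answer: -38945/40284 ≈ -0.96676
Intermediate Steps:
d = -136
W(t, B) = ⅗ (W(t, B) = -2*⅕ + 1 = -⅖ + 1 = ⅗)
U(h, O) = 891/5 + 297*h (U(h, O) = (h + ⅗)*(139 + 158) = (⅗ + h)*297 = 891/5 + 297*h)
85679/U(-299, √(-7 + d)) = 85679/(891/5 + 297*(-299)) = 85679/(891/5 - 88803) = 85679/(-443124/5) = 85679*(-5/443124) = -38945/40284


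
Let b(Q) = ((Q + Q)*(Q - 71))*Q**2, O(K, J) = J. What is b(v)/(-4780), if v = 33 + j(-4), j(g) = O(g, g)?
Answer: 512169/1195 ≈ 428.59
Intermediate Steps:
j(g) = g
v = 29 (v = 33 - 4 = 29)
b(Q) = 2*Q**3*(-71 + Q) (b(Q) = ((2*Q)*(-71 + Q))*Q**2 = (2*Q*(-71 + Q))*Q**2 = 2*Q**3*(-71 + Q))
b(v)/(-4780) = (2*29**3*(-71 + 29))/(-4780) = (2*24389*(-42))*(-1/4780) = -2048676*(-1/4780) = 512169/1195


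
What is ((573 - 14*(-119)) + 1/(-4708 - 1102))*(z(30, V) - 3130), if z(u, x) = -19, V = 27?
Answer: -40964046761/5810 ≈ -7.0506e+6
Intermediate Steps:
((573 - 14*(-119)) + 1/(-4708 - 1102))*(z(30, V) - 3130) = ((573 - 14*(-119)) + 1/(-4708 - 1102))*(-19 - 3130) = ((573 - 1*(-1666)) + 1/(-5810))*(-3149) = ((573 + 1666) - 1/5810)*(-3149) = (2239 - 1/5810)*(-3149) = (13008589/5810)*(-3149) = -40964046761/5810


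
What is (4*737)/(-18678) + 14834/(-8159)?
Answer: -13687372/6926991 ≈ -1.9759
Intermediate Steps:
(4*737)/(-18678) + 14834/(-8159) = 2948*(-1/18678) + 14834*(-1/8159) = -134/849 - 14834/8159 = -13687372/6926991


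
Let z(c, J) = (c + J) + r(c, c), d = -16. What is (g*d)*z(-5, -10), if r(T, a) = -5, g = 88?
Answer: 28160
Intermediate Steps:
z(c, J) = -5 + J + c (z(c, J) = (c + J) - 5 = (J + c) - 5 = -5 + J + c)
(g*d)*z(-5, -10) = (88*(-16))*(-5 - 10 - 5) = -1408*(-20) = 28160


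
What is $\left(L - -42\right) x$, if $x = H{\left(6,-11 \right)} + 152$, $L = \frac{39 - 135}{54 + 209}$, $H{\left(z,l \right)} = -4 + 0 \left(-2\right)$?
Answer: $\frac{1620600}{263} \approx 6162.0$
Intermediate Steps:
$H{\left(z,l \right)} = -4$ ($H{\left(z,l \right)} = -4 + 0 = -4$)
$L = - \frac{96}{263} \approx -0.36502$
$x = 148$ ($x = -4 + 152 = 148$)
$\left(L - -42\right) x = \left(- \frac{96}{263} - -42\right) 148 = \left(- \frac{96}{263} + \left(-142 + 184\right)\right) 148 = \left(- \frac{96}{263} + 42\right) 148 = \frac{10950}{263} \cdot 148 = \frac{1620600}{263}$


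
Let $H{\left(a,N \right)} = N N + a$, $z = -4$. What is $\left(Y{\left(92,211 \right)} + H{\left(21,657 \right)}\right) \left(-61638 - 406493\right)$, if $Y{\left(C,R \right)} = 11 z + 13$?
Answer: $-202063596709$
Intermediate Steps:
$Y{\left(C,R \right)} = -31$ ($Y{\left(C,R \right)} = 11 \left(-4\right) + 13 = -44 + 13 = -31$)
$H{\left(a,N \right)} = a + N^{2}$ ($H{\left(a,N \right)} = N^{2} + a = a + N^{2}$)
$\left(Y{\left(92,211 \right)} + H{\left(21,657 \right)}\right) \left(-61638 - 406493\right) = \left(-31 + \left(21 + 657^{2}\right)\right) \left(-61638 - 406493\right) = \left(-31 + \left(21 + 431649\right)\right) \left(-468131\right) = \left(-31 + 431670\right) \left(-468131\right) = 431639 \left(-468131\right) = -202063596709$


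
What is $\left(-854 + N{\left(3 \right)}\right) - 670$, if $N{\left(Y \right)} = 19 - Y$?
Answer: $-1508$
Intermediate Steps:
$\left(-854 + N{\left(3 \right)}\right) - 670 = \left(-854 + \left(19 - 3\right)\right) - 670 = \left(-854 + 16\right) - 670 = -838 - 670 = -1508$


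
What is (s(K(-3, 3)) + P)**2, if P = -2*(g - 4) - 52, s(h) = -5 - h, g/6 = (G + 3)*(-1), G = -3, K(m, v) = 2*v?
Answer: 3025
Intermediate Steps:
g = 0 (g = 6*((-3 + 3)*(-1)) = 6*(0*(-1)) = 6*0 = 0)
P = -44 (P = -2*(0 - 4) - 52 = -2*(-4) - 52 = 8 - 52 = -44)
(s(K(-3, 3)) + P)**2 = ((-5 - 2*3) - 44)**2 = ((-5 - 1*6) - 44)**2 = ((-5 - 6) - 44)**2 = (-11 - 44)**2 = (-55)**2 = 3025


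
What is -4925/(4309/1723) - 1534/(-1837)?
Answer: -15581758669/7915633 ≈ -1968.5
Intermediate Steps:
-4925/(4309/1723) - 1534/(-1837) = -4925/(4309*(1/1723)) - 1534*(-1/1837) = -4925/4309/1723 + 1534/1837 = -4925*1723/4309 + 1534/1837 = -8485775/4309 + 1534/1837 = -15581758669/7915633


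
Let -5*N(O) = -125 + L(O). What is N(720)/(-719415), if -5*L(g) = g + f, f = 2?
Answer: -449/5995125 ≈ -7.4894e-5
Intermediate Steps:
L(g) = -⅖ - g/5 (L(g) = -(g + 2)/5 = -(2 + g)/5 = -⅖ - g/5)
N(O) = 627/25 + O/25 (N(O) = -(-125 + (-⅖ - O/5))/5 = -(-627/5 - O/5)/5 = 627/25 + O/25)
N(720)/(-719415) = (627/25 + (1/25)*720)/(-719415) = (627/25 + 144/5)*(-1/719415) = (1347/25)*(-1/719415) = -449/5995125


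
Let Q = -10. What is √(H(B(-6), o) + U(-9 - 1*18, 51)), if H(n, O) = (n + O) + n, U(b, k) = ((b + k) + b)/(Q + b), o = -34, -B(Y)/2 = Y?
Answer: I*√13579/37 ≈ 3.1494*I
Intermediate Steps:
B(Y) = -2*Y
U(b, k) = (k + 2*b)/(-10 + b) (U(b, k) = ((b + k) + b)/(-10 + b) = (k + 2*b)/(-10 + b))
H(n, O) = O + 2*n (H(n, O) = (O + n) + n = O + 2*n)
√(H(B(-6), o) + U(-9 - 1*18, 51)) = √((-34 + 2*(-2*(-6))) + (51 + 2*(-9 - 1*18))/(-10 + (-9 - 1*18))) = √((-34 + 2*12) + (51 + 2*(-9 - 18))/(-10 + (-9 - 18))) = √((-34 + 24) + (51 + 2*(-27))/(-10 - 27)) = √(-10 + (51 - 54)/(-37)) = √(-10 - 1/37*(-3)) = √(-10 + 3/37) = √(-367/37) = I*√13579/37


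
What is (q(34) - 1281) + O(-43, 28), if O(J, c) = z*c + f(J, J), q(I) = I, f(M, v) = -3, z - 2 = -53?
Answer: -2678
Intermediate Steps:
z = -51 (z = 2 - 53 = -51)
O(J, c) = -3 - 51*c (O(J, c) = -51*c - 3 = -3 - 51*c)
(q(34) - 1281) + O(-43, 28) = (34 - 1281) + (-3 - 51*28) = -1247 + (-3 - 1428) = -1247 - 1431 = -2678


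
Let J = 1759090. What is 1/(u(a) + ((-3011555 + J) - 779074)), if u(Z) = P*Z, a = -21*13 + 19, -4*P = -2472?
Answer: -1/2188511 ≈ -4.5693e-7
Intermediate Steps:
P = 618 (P = -¼*(-2472) = 618)
a = -254 (a = -273 + 19 = -254)
u(Z) = 618*Z
1/(u(a) + ((-3011555 + J) - 779074)) = 1/(618*(-254) + ((-3011555 + 1759090) - 779074)) = 1/(-156972 + (-1252465 - 779074)) = 1/(-156972 - 2031539) = 1/(-2188511) = -1/2188511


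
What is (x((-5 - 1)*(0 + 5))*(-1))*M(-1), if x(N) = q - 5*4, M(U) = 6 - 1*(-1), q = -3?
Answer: 161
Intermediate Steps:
M(U) = 7 (M(U) = 6 + 1 = 7)
x(N) = -23 (x(N) = -3 - 5*4 = -3 - 20 = -23)
(x((-5 - 1)*(0 + 5))*(-1))*M(-1) = -23*(-1)*7 = 23*7 = 161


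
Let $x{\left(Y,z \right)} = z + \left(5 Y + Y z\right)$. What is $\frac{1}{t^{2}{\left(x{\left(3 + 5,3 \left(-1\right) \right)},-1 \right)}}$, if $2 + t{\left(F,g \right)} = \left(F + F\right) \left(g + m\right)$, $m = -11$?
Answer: $\frac{1}{98596} \approx 1.0142 \cdot 10^{-5}$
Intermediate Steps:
$x{\left(Y,z \right)} = z + 5 Y + Y z$
$t{\left(F,g \right)} = -2 + 2 F \left(-11 + g\right)$ ($t{\left(F,g \right)} = -2 + \left(F + F\right) \left(g - 11\right) = -2 + 2 F \left(-11 + g\right)$)
$\frac{1}{t^{2}{\left(x{\left(3 + 5,3 \left(-1\right) \right)},-1 \right)}} = \frac{1}{\left(-2 - 22 \left(3 \left(-1\right) + 5 \left(3 + 5\right) + \left(3 + 5\right) 3 \left(-1\right)\right) + 2 \left(3 \left(-1\right) + 5 \left(3 + 5\right) + \left(3 + 5\right) 3 \left(-1\right)\right) \left(-1\right)\right)^{2}} = \frac{1}{\left(-2 - 22 \left(-3 + 5 \cdot 8 + 8 \left(-3\right)\right) + 2 \left(-3 + 5 \cdot 8 + 8 \left(-3\right)\right) \left(-1\right)\right)^{2}} = \frac{1}{\left(-2 - 22 \left(-3 + 40 - 24\right) + 2 \left(-3 + 40 - 24\right) \left(-1\right)\right)^{2}} = \frac{1}{\left(-2 - 286 + 2 \cdot 13 \left(-1\right)\right)^{2}} = \frac{1}{\left(-2 - 286 - 26\right)^{2}} = \frac{1}{\left(-314\right)^{2}} = \frac{1}{98596}$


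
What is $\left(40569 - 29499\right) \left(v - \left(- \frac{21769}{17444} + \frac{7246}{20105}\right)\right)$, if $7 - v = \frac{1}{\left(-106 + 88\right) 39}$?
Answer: $\frac{39816262555861}{455925106} \approx 87331.0$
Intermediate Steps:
$v = \frac{4915}{702}$ ($v = 7 - \frac{1}{\left(-106 + 88\right) 39} = 7 - \frac{1}{\left(-18\right) 39} = 7 - \frac{1}{-702} = 7 - - \frac{1}{702} = 7 + \frac{1}{702} = \frac{4915}{702} \approx 7.0014$)
$\left(40569 - 29499\right) \left(v - \left(- \frac{21769}{17444} + \frac{7246}{20105}\right)\right) = \left(40569 - 29499\right) \left(\frac{4915}{702} - \left(- \frac{21769}{17444} + \frac{7246}{20105}\right)\right) = 11070 \left(\frac{4915}{702} - - \frac{311266521}{350711620}\right) = 11070 \left(\frac{4915}{702} + \left(- \frac{7246}{20105} + \frac{21769}{17444}\right)\right) = 11070 \left(\frac{4915}{702} + \frac{311266521}{350711620}\right) = 11070 \cdot \frac{971128355021}{123099778620} = \frac{39816262555861}{455925106}$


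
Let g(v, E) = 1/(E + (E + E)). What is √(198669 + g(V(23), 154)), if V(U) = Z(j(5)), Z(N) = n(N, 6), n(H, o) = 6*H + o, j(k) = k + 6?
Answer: √42404706498/462 ≈ 445.72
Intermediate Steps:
j(k) = 6 + k
n(H, o) = o + 6*H
Z(N) = 6 + 6*N
V(U) = 72 (V(U) = 6 + 6*(6 + 5) = 6 + 6*11 = 6 + 66 = 72)
g(v, E) = 1/(3*E) (g(v, E) = 1/(E + 2*E) = 1/(3*E))
√(198669 + g(V(23), 154)) = √(198669 + (⅓)/154) = √(198669 + (⅓)*(1/154)) = √(198669 + 1/462) = √(91785079/462) = √42404706498/462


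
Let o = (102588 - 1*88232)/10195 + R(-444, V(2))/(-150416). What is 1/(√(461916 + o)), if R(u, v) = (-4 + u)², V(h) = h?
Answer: √21648587703023077070/3162250881164 ≈ 0.0014714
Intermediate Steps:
o = 1010668/13691885 (o = (102588 - 1*88232)/10195 + (-4 - 444)²/(-150416) = (102588 - 88232)*(1/10195) + (-448)²*(-1/150416) = 14356*(1/10195) + 200704*(-1/150416) = 14356/10195 - 1792/1343 = 1010668/13691885 ≈ 0.073815)
1/(√(461916 + o)) = 1/(√(461916 + 1010668/13691885)) = 1/(√(6324501762328/13691885)) = 1/(2*√21648587703023077070/13691885) = √21648587703023077070/3162250881164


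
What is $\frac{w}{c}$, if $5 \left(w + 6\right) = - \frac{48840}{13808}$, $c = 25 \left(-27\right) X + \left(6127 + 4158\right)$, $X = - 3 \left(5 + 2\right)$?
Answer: $- \frac{11577}{42217960} \approx -0.00027422$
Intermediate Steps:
$X = -21$ ($X = \left(-3\right) 7 = -21$)
$c = 24460$ ($c = 25 \left(-27\right) \left(-21\right) + \left(6127 + 4158\right) = \left(-675\right) \left(-21\right) + 10285 = 14175 + 10285 = 24460$)
$w = - \frac{11577}{1726}$ ($w = -6 + \frac{\left(-48840\right) \frac{1}{13808}}{5} = -6 + \frac{1}{5} \left(- \frac{6105}{1726}\right) = -6 - \frac{1221}{1726} = - \frac{11577}{1726} \approx -6.7074$)
$\frac{w}{c} = - \frac{11577}{1726 \cdot 24460} = \left(- \frac{11577}{1726}\right) \frac{1}{24460} = - \frac{11577}{42217960}$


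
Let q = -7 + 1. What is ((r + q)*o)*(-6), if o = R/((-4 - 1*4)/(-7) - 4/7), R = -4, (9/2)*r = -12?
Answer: -364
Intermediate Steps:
r = -8/3 (r = (2/9)*(-12) = -8/3 ≈ -2.6667)
o = -7 (o = -4/((-4 - 1*4)/(-7) - 4/7) = -4/((-4 - 4)*(-⅐) - 4*⅐) = -4/(-8*(-⅐) - 4/7) = -4/(8/7 - 4/7) = -4/4/7 = -4*7/4 = -7)
q = -6
((r + q)*o)*(-6) = ((-8/3 - 6)*(-7))*(-6) = -26/3*(-7)*(-6) = (182/3)*(-6) = -364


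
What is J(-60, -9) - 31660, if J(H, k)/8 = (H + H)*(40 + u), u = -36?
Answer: -35500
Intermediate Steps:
J(H, k) = 64*H (J(H, k) = 8*((H + H)*(40 - 36)) = 8*((2*H)*4) = 8*(8*H) = 64*H)
J(-60, -9) - 31660 = 64*(-60) - 31660 = -3840 - 31660 = -35500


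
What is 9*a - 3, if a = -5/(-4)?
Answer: 33/4 ≈ 8.2500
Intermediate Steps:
a = 5/4 (a = -5*(-¼) = 5/4 ≈ 1.2500)
9*a - 3 = 9*(5/4) - 3 = 45/4 - 3 = 33/4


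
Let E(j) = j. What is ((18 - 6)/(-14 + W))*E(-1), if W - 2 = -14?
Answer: 6/13 ≈ 0.46154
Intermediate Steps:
W = -12 (W = 2 - 14 = -12)
((18 - 6)/(-14 + W))*E(-1) = ((18 - 6)/(-14 - 12))*(-1) = (12/(-26))*(-1) = (12*(-1/26))*(-1) = -6/13*(-1) = 6/13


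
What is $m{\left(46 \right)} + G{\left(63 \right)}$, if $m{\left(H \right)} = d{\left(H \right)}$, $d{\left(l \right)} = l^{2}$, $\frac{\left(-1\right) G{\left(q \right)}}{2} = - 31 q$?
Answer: $6022$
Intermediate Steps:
$G{\left(q \right)} = 62 q$ ($G{\left(q \right)} = - 2 \left(- 31 q\right) = 62 q$)
$m{\left(H \right)} = H^{2}$
$m{\left(46 \right)} + G{\left(63 \right)} = 46^{2} + 62 \cdot 63 = 2116 + 3906 = 6022$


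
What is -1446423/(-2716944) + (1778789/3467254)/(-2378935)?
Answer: 1988438331312301409/3735060754750539760 ≈ 0.53237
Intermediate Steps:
-1446423/(-2716944) + (1778789/3467254)/(-2378935) = -1446423*(-1/2716944) + (1778789*(1/3467254))*(-1/2378935) = 482141/905648 + (1778789/3467254)*(-1/2378935) = 482141/905648 - 1778789/8248371894490 = 1988438331312301409/3735060754750539760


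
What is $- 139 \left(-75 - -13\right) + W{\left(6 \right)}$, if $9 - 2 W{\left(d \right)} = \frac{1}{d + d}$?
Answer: $\frac{206939}{24} \approx 8622.5$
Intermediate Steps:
$W{\left(d \right)} = \frac{9}{2} - \frac{1}{4 d}$ ($W{\left(d \right)} = \frac{9}{2} - \frac{1}{2 \left(d + d\right)} = \frac{9}{2} - \frac{1}{2 \cdot 2 d} = \frac{9}{2} - \frac{\frac{1}{2} \frac{1}{d}}{2} = \frac{9}{2} - \frac{1}{4 d}$)
$- 139 \left(-75 - -13\right) + W{\left(6 \right)} = - 139 \left(-75 - -13\right) + \frac{-1 + 18 \cdot 6}{4 \cdot 6} = - 139 \left(-75 + 13\right) + \frac{1}{4} \cdot \frac{1}{6} \left(-1 + 108\right) = \left(-139\right) \left(-62\right) + \frac{1}{4} \cdot \frac{1}{6} \cdot 107 = 8618 + \frac{107}{24} = \frac{206939}{24}$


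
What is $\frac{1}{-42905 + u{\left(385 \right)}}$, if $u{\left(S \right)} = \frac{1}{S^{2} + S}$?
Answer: $- \frac{148610}{6376112049} \approx -2.3307 \cdot 10^{-5}$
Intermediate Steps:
$u{\left(S \right)} = \frac{1}{S + S^{2}}$
$\frac{1}{-42905 + u{\left(385 \right)}} = \frac{1}{-42905 + \frac{1}{385 \left(1 + 385\right)}} = \frac{1}{-42905 + \frac{1}{385 \cdot 386}} = \frac{1}{-42905 + \frac{1}{385} \cdot \frac{1}{386}} = \frac{1}{-42905 + \frac{1}{148610}} = \frac{1}{- \frac{6376112049}{148610}} = - \frac{148610}{6376112049}$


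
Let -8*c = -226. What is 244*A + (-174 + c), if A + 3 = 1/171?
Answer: -599405/684 ≈ -876.32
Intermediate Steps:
c = 113/4 (c = -1/8*(-226) = 113/4 ≈ 28.250)
A = -512/171 (A = -3 + 1/171 = -512/171 ≈ -2.9942)
244*A + (-174 + c) = 244*(-512/171) + (-174 + 113/4) = -124928/171 - 583/4 = -599405/684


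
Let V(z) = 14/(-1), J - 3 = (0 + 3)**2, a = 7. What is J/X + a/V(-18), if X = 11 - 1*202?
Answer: -215/382 ≈ -0.56283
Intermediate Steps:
X = -191 (X = 11 - 202 = -191)
J = 12 (J = 3 + (0 + 3)**2 = 3 + 3**2 = 3 + 9 = 12)
V(z) = -14 (V(z) = 14*(-1) = -14)
J/X + a/V(-18) = 12/(-191) + 7/(-14) = 12*(-1/191) + 7*(-1/14) = -12/191 - 1/2 = -215/382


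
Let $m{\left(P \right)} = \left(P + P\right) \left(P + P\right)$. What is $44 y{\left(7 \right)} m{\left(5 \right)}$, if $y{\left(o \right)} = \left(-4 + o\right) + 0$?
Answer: $13200$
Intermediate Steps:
$m{\left(P \right)} = 4 P^{2}$ ($m{\left(P \right)} = 2 P 2 P = 4 P^{2}$)
$y{\left(o \right)} = -4 + o$
$44 y{\left(7 \right)} m{\left(5 \right)} = 44 \left(-4 + 7\right) 4 \cdot 5^{2} = 44 \cdot 3 \cdot 4 \cdot 25 = 132 \cdot 100 = 13200$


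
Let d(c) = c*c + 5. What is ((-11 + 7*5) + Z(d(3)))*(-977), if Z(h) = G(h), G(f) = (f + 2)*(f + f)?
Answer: -461144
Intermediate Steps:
G(f) = 2*f*(2 + f) (G(f) = (2 + f)*(2*f) = 2*f*(2 + f))
d(c) = 5 + c**2 (d(c) = c**2 + 5 = 5 + c**2)
Z(h) = 2*h*(2 + h)
((-11 + 7*5) + Z(d(3)))*(-977) = ((-11 + 7*5) + 2*(5 + 3**2)*(2 + (5 + 3**2)))*(-977) = ((-11 + 35) + 2*(5 + 9)*(2 + (5 + 9)))*(-977) = (24 + 2*14*(2 + 14))*(-977) = (24 + 2*14*16)*(-977) = (24 + 448)*(-977) = 472*(-977) = -461144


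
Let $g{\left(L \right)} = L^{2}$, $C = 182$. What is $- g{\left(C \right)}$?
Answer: $-33124$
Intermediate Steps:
$- g{\left(C \right)} = - 182^{2} = \left(-1\right) 33124 = -33124$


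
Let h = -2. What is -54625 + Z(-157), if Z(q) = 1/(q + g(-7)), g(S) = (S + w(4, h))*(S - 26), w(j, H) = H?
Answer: -7647499/140 ≈ -54625.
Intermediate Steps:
g(S) = (-26 + S)*(-2 + S) (g(S) = (S - 2)*(S - 26) = (-2 + S)*(-26 + S) = (-26 + S)*(-2 + S))
Z(q) = 1/(297 + q) (Z(q) = 1/(q + (52 + (-7)² - 28*(-7))) = 1/(q + (52 + 49 + 196)) = 1/(q + 297) = 1/(297 + q))
-54625 + Z(-157) = -54625 + 1/(297 - 157) = -54625 + 1/140 = -7647499/140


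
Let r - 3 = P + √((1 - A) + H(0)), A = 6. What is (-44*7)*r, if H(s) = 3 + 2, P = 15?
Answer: -5544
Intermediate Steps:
H(s) = 5
r = 18 (r = 3 + (15 + √((1 - 1*6) + 5)) = 3 + (15 + √((1 - 6) + 5)) = 3 + (15 + √(-5 + 5)) = 3 + (15 + √0) = 3 + (15 + 0) = 3 + 15 = 18)
(-44*7)*r = -44*7*18 = -308*18 = -5544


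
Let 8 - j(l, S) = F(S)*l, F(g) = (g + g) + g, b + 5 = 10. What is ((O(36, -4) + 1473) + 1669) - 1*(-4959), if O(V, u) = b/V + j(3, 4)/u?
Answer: 291893/36 ≈ 8108.1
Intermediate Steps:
b = 5 (b = -5 + 10 = 5)
F(g) = 3*g (F(g) = 2*g + g = 3*g)
j(l, S) = 8 - 3*S*l
O(V, u) = -28/u + 5/V (O(V, u) = 5/V + (8 - 3*4*3)/u = 5/V + (8 - 36)/u = 5/V - 28/u = -28/u + 5/V)
((O(36, -4) + 1473) + 1669) - 1*(-4959) = (((-28/(-4) + 5/36) + 1473) + 1669) - 1*(-4959) = (((-28*(-¼) + 5*(1/36)) + 1473) + 1669) + 4959 = (((7 + 5/36) + 1473) + 1669) + 4959 = ((257/36 + 1473) + 1669) + 4959 = (53285/36 + 1669) + 4959 = 113369/36 + 4959 = 291893/36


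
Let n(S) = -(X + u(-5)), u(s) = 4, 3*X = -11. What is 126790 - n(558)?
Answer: 380371/3 ≈ 1.2679e+5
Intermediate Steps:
X = -11/3 (X = (⅓)*(-11) = -11/3 ≈ -3.6667)
n(S) = -⅓ (n(S) = -(-11/3 + 4) = -1*⅓ = -⅓)
126790 - n(558) = 126790 - 1*(-⅓) = 126790 + ⅓ = 380371/3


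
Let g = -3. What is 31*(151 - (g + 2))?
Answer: 4712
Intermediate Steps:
31*(151 - (g + 2)) = 31*(151 - (-3 + 2)) = 31*(151 - 1*(-1)) = 31*(151 + 1) = 31*152 = 4712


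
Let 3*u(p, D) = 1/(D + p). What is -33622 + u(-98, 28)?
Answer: -7060621/210 ≈ -33622.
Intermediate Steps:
u(p, D) = 1/(3*(D + p))
-33622 + u(-98, 28) = -33622 + 1/(3*(28 - 98)) = -33622 + (⅓)/(-70) = -33622 + (⅓)*(-1/70) = -33622 - 1/210 = -7060621/210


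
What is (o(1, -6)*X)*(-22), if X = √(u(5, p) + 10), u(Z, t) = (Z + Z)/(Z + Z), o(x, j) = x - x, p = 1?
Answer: 0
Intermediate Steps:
o(x, j) = 0
u(Z, t) = 1 (u(Z, t) = (2*Z)/((2*Z)) = (2*Z)*(1/(2*Z)) = 1)
X = √11 (X = √(1 + 10) = √11 ≈ 3.3166)
(o(1, -6)*X)*(-22) = (0*√11)*(-22) = 0*(-22) = 0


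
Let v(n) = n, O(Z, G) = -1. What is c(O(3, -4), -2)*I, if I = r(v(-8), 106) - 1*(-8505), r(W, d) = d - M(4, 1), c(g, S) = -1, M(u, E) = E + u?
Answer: -8606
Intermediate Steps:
r(W, d) = -5 + d (r(W, d) = d - (1 + 4) = d - 1*5 = d - 5 = -5 + d)
I = 8606 (I = (-5 + 106) - 1*(-8505) = 101 + 8505 = 8606)
c(O(3, -4), -2)*I = -1*8606 = -8606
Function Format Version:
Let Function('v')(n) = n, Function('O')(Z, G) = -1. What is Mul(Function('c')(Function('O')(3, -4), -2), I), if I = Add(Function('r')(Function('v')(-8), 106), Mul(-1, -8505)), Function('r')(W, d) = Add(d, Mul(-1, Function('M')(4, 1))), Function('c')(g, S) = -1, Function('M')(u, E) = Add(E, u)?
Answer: -8606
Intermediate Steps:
Function('r')(W, d) = Add(-5, d) (Function('r')(W, d) = Add(d, Mul(-1, Add(1, 4))) = Add(d, Mul(-1, 5)) = Add(d, -5) = Add(-5, d))
I = 8606 (I = Add(Add(-5, 106), Mul(-1, -8505)) = Add(101, 8505) = 8606)
Mul(Function('c')(Function('O')(3, -4), -2), I) = Mul(-1, 8606) = -8606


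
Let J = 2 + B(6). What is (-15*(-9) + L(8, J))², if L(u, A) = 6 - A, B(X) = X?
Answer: 17689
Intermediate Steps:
J = 8 (J = 2 + 6 = 8)
(-15*(-9) + L(8, J))² = (-15*(-9) + (6 - 1*8))² = (135 + (6 - 8))² = (135 - 2)² = 133² = 17689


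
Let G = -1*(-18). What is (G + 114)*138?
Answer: 18216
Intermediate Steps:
G = 18
(G + 114)*138 = (18 + 114)*138 = 132*138 = 18216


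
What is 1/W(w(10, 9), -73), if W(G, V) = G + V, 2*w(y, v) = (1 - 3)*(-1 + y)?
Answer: -1/82 ≈ -0.012195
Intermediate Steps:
w(y, v) = 1 - y (w(y, v) = ((1 - 3)*(-1 + y))/2 = (-2*(-1 + y))/2 = (2 - 2*y)/2 = 1 - y)
1/W(w(10, 9), -73) = 1/((1 - 1*10) - 73) = 1/((1 - 10) - 73) = 1/(-9 - 73) = 1/(-82) = -1/82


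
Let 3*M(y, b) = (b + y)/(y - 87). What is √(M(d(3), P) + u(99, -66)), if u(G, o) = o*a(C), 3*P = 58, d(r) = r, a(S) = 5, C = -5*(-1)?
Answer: I*√5240487/126 ≈ 18.168*I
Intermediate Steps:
C = 5
P = 58/3 (P = (⅓)*58 = 58/3 ≈ 19.333)
u(G, o) = 5*o (u(G, o) = o*5 = 5*o)
M(y, b) = (b + y)/(3*(-87 + y)) (M(y, b) = ((b + y)/(y - 87))/3 = ((b + y)/(-87 + y))/3 = (b + y)/(3*(-87 + y)))
√(M(d(3), P) + u(99, -66)) = √((58/3 + 3)/(3*(-87 + 3)) + 5*(-66)) = √((⅓)*(67/3)/(-84) - 330) = √((⅓)*(-1/84)*(67/3) - 330) = √(-67/756 - 330) = √(-249547/756) = I*√5240487/126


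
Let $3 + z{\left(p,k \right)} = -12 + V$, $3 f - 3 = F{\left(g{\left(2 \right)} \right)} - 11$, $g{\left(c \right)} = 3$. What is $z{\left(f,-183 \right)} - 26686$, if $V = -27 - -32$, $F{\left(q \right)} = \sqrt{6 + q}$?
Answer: $-26696$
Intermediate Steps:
$V = 5$ ($V = -27 + 32 = 5$)
$f = - \frac{5}{3}$ ($f = 1 + \frac{\sqrt{6 + 3} - 11}{3} = 1 + \frac{\sqrt{9} - 11}{3} = 1 + \frac{3 - 11}{3} = 1 + \frac{1}{3} \left(-8\right) = 1 - \frac{8}{3} = - \frac{5}{3} \approx -1.6667$)
$z{\left(p,k \right)} = -10$ ($z{\left(p,k \right)} = -3 + \left(-12 + 5\right) = -3 - 7 = -10$)
$z{\left(f,-183 \right)} - 26686 = -10 - 26686 = -26696$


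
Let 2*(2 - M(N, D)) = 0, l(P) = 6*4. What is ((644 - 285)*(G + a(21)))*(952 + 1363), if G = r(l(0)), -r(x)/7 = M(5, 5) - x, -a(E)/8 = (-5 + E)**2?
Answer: -1574074990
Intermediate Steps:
l(P) = 24
a(E) = -8*(-5 + E)**2
M(N, D) = 2 (M(N, D) = 2 - 1/2*0 = 2 + 0 = 2)
r(x) = -14 + 7*x (r(x) = -7*(2 - x) = -14 + 7*x)
G = 154 (G = -14 + 7*24 = -14 + 168 = 154)
((644 - 285)*(G + a(21)))*(952 + 1363) = ((644 - 285)*(154 - 8*(-5 + 21)**2))*(952 + 1363) = (359*(154 - 8*16**2))*2315 = (359*(154 - 8*256))*2315 = (359*(154 - 2048))*2315 = (359*(-1894))*2315 = -679946*2315 = -1574074990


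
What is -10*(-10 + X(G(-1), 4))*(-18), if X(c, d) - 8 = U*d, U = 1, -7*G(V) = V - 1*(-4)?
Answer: 360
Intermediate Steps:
G(V) = -4/7 - V/7 (G(V) = -(V - 1*(-4))/7 = -(V + 4)/7 = -(4 + V)/7 = -4/7 - V/7)
X(c, d) = 8 + d (X(c, d) = 8 + 1*d = 8 + d)
-10*(-10 + X(G(-1), 4))*(-18) = -10*(-10 + (8 + 4))*(-18) = -10*(-10 + 12)*(-18) = -10*2*(-18) = -20*(-18) = 360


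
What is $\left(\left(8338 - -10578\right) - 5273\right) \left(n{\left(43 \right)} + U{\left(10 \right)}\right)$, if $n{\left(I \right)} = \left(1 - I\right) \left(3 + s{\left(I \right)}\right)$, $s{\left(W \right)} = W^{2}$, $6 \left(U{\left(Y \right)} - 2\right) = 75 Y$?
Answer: $-1059474451$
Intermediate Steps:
$U{\left(Y \right)} = 2 + \frac{25 Y}{2}$ ($U{\left(Y \right)} = 2 + \frac{75 Y}{6} = 2 + \frac{25 Y}{2}$)
$n{\left(I \right)} = \left(1 - I\right) \left(3 + I^{2}\right)$
$\left(\left(8338 - -10578\right) - 5273\right) \left(n{\left(43 \right)} + U{\left(10 \right)}\right) = \left(\left(8338 - -10578\right) - 5273\right) \left(\left(3 + 43^{2} - 43^{3} - 129\right) + \left(2 + \frac{25}{2} \cdot 10\right)\right) = \left(\left(8338 + 10578\right) - 5273\right) \left(\left(3 + 1849 - 79507 - 129\right) + \left(2 + 125\right)\right) = \left(18916 - 5273\right) \left(\left(3 + 1849 - 79507 - 129\right) + 127\right) = 13643 \left(-77784 + 127\right) = 13643 \left(-77657\right) = -1059474451$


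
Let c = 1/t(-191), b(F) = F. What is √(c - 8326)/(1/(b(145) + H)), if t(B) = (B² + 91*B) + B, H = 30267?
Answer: 30412*I*√330773735633/6303 ≈ 2.775e+6*I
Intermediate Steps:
t(B) = B² + 92*B
c = 1/18909 (c = 1/(-191*(92 - 191)) = 1/(-191*(-99)) = 1/18909 ≈ 5.2885e-5)
√(c - 8326)/(1/(b(145) + H)) = √(1/18909 - 8326)/(1/(145 + 30267)) = √(-157436333/18909)/(1/30412) = (I*√330773735633/6303)/(1/30412) = (I*√330773735633/6303)*30412 = 30412*I*√330773735633/6303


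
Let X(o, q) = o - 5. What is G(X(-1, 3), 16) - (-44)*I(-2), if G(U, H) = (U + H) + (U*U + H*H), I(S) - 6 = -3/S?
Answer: 632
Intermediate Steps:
I(S) = 6 - 3/S
X(o, q) = -5 + o
G(U, H) = H + U + H**2 + U**2 (G(U, H) = (H + U) + (U**2 + H**2) = (H + U) + (H**2 + U**2) = H + U + H**2 + U**2)
G(X(-1, 3), 16) - (-44)*I(-2) = (16 + (-5 - 1) + 16**2 + (-5 - 1)**2) - (-44)*(6 - 3/(-2)) = (16 - 6 + 256 + (-6)**2) - (-44)*(6 - 3*(-1/2)) = (16 - 6 + 256 + 36) - (-44)*(6 + 3/2) = 302 - (-44)*15/2 = 302 - 1*(-330) = 302 + 330 = 632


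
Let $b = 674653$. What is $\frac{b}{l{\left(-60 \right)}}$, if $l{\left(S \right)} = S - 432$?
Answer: $- \frac{674653}{492} \approx -1371.2$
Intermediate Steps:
$l{\left(S \right)} = -432 + S$ ($l{\left(S \right)} = S - 432 = -432 + S$)
$\frac{b}{l{\left(-60 \right)}} = \frac{674653}{-432 - 60} = \frac{674653}{-492} = 674653 \left(- \frac{1}{492}\right) = - \frac{674653}{492}$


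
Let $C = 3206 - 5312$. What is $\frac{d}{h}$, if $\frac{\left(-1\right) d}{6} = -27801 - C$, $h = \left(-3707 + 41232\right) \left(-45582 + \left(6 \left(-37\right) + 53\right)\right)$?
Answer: $- \frac{30834}{343361255} \approx -8.98 \cdot 10^{-5}$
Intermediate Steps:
$C = -2106$
$h = -1716806275$ ($h = 37525 \left(-45582 + \left(-222 + 53\right)\right) = 37525 \left(-45582 - 169\right) = 37525 \left(-45751\right) = -1716806275$)
$d = 154170$ ($d = - 6 \left(-27801 - -2106\right) = - 6 \left(-27801 + 2106\right) = \left(-6\right) \left(-25695\right) = 154170$)
$\frac{d}{h} = \frac{154170}{-1716806275} = 154170 \left(- \frac{1}{1716806275}\right) = - \frac{30834}{343361255}$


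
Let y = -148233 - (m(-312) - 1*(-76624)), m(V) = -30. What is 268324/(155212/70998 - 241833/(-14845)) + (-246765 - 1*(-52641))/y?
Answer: 4541842676282675904/312730847675357 ≈ 14523.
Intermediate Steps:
y = -224827 (y = -148233 - (-30 - 1*(-76624)) = -148233 - (-30 + 76624) = -148233 - 1*76594 = -148233 - 76594 = -224827)
268324/(155212/70998 - 241833/(-14845)) + (-246765 - 1*(-52641))/y = 268324/(155212/70998 - 241833/(-14845)) + (-246765 - 1*(-52641))/(-224827) = 268324/(155212*(1/70998) - 241833*(-1/14845)) + (-246765 + 52641)*(-1/224827) = 268324/(77606/35499 + 241833/14845) - 194124*(-1/224827) = 268324/(9736890737/526982655) + 194124/224827 = 268324*(526982655/9736890737) + 194124/224827 = 20200299131460/1390984391 + 194124/224827 = 4541842676282675904/312730847675357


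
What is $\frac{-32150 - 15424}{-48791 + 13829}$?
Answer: $\frac{7929}{5827} \approx 1.3607$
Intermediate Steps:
$\frac{-32150 - 15424}{-48791 + 13829} = - \frac{47574}{-34962} = \left(-47574\right) \left(- \frac{1}{34962}\right) = \frac{7929}{5827}$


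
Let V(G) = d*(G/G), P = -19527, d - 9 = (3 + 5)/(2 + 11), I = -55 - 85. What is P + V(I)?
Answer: -253726/13 ≈ -19517.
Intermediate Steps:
I = -140
d = 125/13 (d = 9 + (3 + 5)/(2 + 11) = 9 + 8/13 = 125/13 ≈ 9.6154)
V(G) = 125/13 (V(G) = 125*(G/G)/13 = (125/13)*1 = 125/13)
P + V(I) = -19527 + 125/13 = -253726/13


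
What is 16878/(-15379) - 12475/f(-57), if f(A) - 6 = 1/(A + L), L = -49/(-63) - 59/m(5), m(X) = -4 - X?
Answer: -28601139023/13702689 ≈ -2087.3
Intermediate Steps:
L = 22/3 (L = -49/(-63) - 59/(-4 - 1*5) = -49*(-1/63) - 59/(-4 - 5) = 7/9 - 59/(-9) = 7/9 - 59*(-⅑) = 7/9 + 59/9 = 22/3 ≈ 7.3333)
f(A) = 6 + 1/(22/3 + A) (f(A) = 6 + 1/(A + 22/3) = 6 + 1/(22/3 + A))
16878/(-15379) - 12475/f(-57) = 16878/(-15379) - 12475*(22 + 3*(-57))/(9*(15 + 2*(-57))) = 16878*(-1/15379) - 12475*(22 - 171)/(9*(15 - 114)) = -16878/15379 - 12475/(9*(-99)/(-149)) = -16878/15379 - 12475/(9*(-1/149)*(-99)) = -16878/15379 - 12475/891/149 = -16878/15379 - 12475*149/891 = -16878/15379 - 1858775/891 = -28601139023/13702689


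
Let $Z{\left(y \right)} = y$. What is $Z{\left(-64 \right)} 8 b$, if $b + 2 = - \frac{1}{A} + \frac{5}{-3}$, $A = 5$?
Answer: $\frac{29696}{15} \approx 1979.7$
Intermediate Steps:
$b = - \frac{58}{15}$ ($b = -2 + \left(- \frac{1}{5} + \frac{5}{-3}\right) = -2 + \left(\left(-1\right) \frac{1}{5} + 5 \left(- \frac{1}{3}\right)\right) = -2 - \frac{28}{15} = - \frac{58}{15} \approx -3.8667$)
$Z{\left(-64 \right)} 8 b = - 64 \cdot 8 \left(- \frac{58}{15}\right) = \left(-64\right) \left(- \frac{464}{15}\right) = \frac{29696}{15}$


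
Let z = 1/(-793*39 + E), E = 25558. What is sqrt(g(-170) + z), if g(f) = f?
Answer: I*sqrt(4900452739)/5369 ≈ 13.038*I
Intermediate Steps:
z = -1/5369 (z = 1/(-793*39 + 25558) = 1/(-30927 + 25558) = 1/(-5369) = -1/5369 ≈ -0.00018625)
sqrt(g(-170) + z) = sqrt(-170 - 1/5369) = sqrt(-912731/5369) = I*sqrt(4900452739)/5369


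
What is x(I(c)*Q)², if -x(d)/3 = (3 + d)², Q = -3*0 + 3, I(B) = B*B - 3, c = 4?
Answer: 28005264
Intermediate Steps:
I(B) = -3 + B² (I(B) = B² - 3 = -3 + B²)
Q = 3 (Q = 0 + 3 = 3)
x(d) = -3*(3 + d)²
x(I(c)*Q)² = (-3*(3 + (-3 + 4²)*3)²)² = (-3*(3 + (-3 + 16)*3)²)² = (-3*(3 + 13*3)²)² = (-3*(3 + 39)²)² = (-3*42²)² = (-3*1764)² = (-5292)² = 28005264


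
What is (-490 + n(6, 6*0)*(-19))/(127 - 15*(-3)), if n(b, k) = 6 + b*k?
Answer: -151/43 ≈ -3.5116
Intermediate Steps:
(-490 + n(6, 6*0)*(-19))/(127 - 15*(-3)) = (-490 + (6 + 6*(6*0))*(-19))/(127 - 15*(-3)) = (-490 + (6 + 6*0)*(-19))/(127 + 45) = (-490 + (6 + 0)*(-19))/172 = (-490 + 6*(-19))*(1/172) = (-490 - 114)*(1/172) = -604*1/172 = -151/43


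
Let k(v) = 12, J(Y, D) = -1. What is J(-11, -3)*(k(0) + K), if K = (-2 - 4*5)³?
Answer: 10636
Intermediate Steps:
K = -10648 (K = (-2 - 20)³ = (-22)³ = -10648)
J(-11, -3)*(k(0) + K) = -(12 - 10648) = -1*(-10636) = 10636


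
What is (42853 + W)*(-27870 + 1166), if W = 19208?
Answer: -1657276944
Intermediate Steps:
(42853 + W)*(-27870 + 1166) = (42853 + 19208)*(-27870 + 1166) = 62061*(-26704) = -1657276944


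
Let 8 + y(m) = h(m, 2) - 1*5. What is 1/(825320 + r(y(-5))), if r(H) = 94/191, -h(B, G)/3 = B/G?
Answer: 191/157636214 ≈ 1.2117e-6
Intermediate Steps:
h(B, G) = -3*B/G
y(m) = -13 - 3*m/2 (y(m) = -8 + (-3*m/2 - 1*5) = -8 + (-3*m*½ - 5) = -8 + (-3*m/2 - 5) = -8 + (-5 - 3*m/2) = -13 - 3*m/2)
r(H) = 94/191 (r(H) = 94*(1/191) = 94/191)
1/(825320 + r(y(-5))) = 1/(825320 + 94/191) = 1/(157636214/191) = 191/157636214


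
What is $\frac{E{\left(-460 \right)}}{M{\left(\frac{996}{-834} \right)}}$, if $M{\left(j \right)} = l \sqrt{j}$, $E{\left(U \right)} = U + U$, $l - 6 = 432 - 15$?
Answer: $\frac{460 i \sqrt{23074}}{35109} \approx 1.9902 i$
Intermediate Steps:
$l = 423$ ($l = 6 + \left(432 - 15\right) = 6 + 417 = 423$)
$E{\left(U \right)} = 2 U$
$M{\left(j \right)} = 423 \sqrt{j}$
$\frac{E{\left(-460 \right)}}{M{\left(\frac{996}{-834} \right)}} = \frac{2 \left(-460\right)}{423 \sqrt{\frac{996}{-834}}} = - \frac{920}{423 \sqrt{996 \left(- \frac{1}{834}\right)}} = - \frac{920}{423 \sqrt{- \frac{166}{139}}} = - \frac{920}{423 \frac{i \sqrt{23074}}{139}} = - \frac{920}{\frac{423}{139} i \sqrt{23074}} = - 920 \left(- \frac{i \sqrt{23074}}{70218}\right) = \frac{460 i \sqrt{23074}}{35109}$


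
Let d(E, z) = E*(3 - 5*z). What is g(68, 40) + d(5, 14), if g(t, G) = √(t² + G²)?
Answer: -335 + 4*√389 ≈ -256.11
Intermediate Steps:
g(t, G) = √(G² + t²)
g(68, 40) + d(5, 14) = √(40² + 68²) + 5*(3 - 5*14) = √(1600 + 4624) + 5*(3 - 70) = √6224 + 5*(-67) = 4*√389 - 335 = -335 + 4*√389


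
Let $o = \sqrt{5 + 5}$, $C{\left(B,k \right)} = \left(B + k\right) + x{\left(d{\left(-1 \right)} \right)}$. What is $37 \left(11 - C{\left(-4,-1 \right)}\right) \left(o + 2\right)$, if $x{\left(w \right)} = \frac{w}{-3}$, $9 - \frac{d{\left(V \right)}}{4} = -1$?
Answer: $\frac{6512}{3} + \frac{3256 \sqrt{10}}{3} \approx 5602.8$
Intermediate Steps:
$d{\left(V \right)} = 40$ ($d{\left(V \right)} = 36 - -4 = 36 + 4 = 40$)
$x{\left(w \right)} = - \frac{w}{3}$ ($x{\left(w \right)} = w \left(- \frac{1}{3}\right) = - \frac{w}{3}$)
$C{\left(B,k \right)} = - \frac{40}{3} + B + k$ ($C{\left(B,k \right)} = \left(B + k\right) - \frac{40}{3} = - \frac{40}{3} + B + k$)
$o = \sqrt{10} \approx 3.1623$
$37 \left(11 - C{\left(-4,-1 \right)}\right) \left(o + 2\right) = 37 \left(11 - \left(- \frac{40}{3} - 4 - 1\right)\right) \left(\sqrt{10} + 2\right) = 37 \left(11 - - \frac{55}{3}\right) \left(2 + \sqrt{10}\right) = 37 \left(11 + \frac{55}{3}\right) \left(2 + \sqrt{10}\right) = 37 \cdot \frac{88}{3} \left(2 + \sqrt{10}\right) = \frac{3256 \left(2 + \sqrt{10}\right)}{3} = \frac{6512}{3} + \frac{3256 \sqrt{10}}{3}$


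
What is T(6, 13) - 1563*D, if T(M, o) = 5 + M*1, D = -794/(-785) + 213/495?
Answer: -19363844/8635 ≈ -2242.5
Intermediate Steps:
D = 37349/25905 (D = -794*(-1/785) + 213*(1/495) = 794/785 + 71/165 = 37349/25905 ≈ 1.4418)
T(M, o) = 5 + M
T(6, 13) - 1563*D = (5 + 6) - 1563*37349/25905 = 11 - 19458829/8635 = -19363844/8635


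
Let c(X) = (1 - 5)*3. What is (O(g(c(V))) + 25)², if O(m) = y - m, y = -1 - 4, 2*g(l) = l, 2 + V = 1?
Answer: 676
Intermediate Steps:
V = -1 (V = -2 + 1 = -1)
c(X) = -12 (c(X) = -4*3 = -12)
g(l) = l/2
y = -5
O(m) = -5 - m
(O(g(c(V))) + 25)² = ((-5 - (-12)/2) + 25)² = ((-5 - 1*(-6)) + 25)² = ((-5 + 6) + 25)² = (1 + 25)² = 26² = 676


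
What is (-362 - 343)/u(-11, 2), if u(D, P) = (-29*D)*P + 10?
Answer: -235/216 ≈ -1.0880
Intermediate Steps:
u(D, P) = 10 - 29*D*P (u(D, P) = -29*D*P + 10 = 10 - 29*D*P)
(-362 - 343)/u(-11, 2) = (-362 - 343)/(10 - 29*(-11)*2) = -705/(10 + 638) = -705/648 = -705*1/648 = -235/216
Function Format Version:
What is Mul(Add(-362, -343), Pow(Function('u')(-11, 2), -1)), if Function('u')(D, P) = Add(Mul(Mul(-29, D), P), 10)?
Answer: Rational(-235, 216) ≈ -1.0880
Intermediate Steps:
Function('u')(D, P) = Add(10, Mul(-29, D, P)) (Function('u')(D, P) = Add(Mul(-29, D, P), 10) = Add(10, Mul(-29, D, P)))
Mul(Add(-362, -343), Pow(Function('u')(-11, 2), -1)) = Mul(Add(-362, -343), Pow(Add(10, Mul(-29, -11, 2)), -1)) = Mul(-705, Pow(Add(10, 638), -1)) = Mul(-705, Pow(648, -1)) = Mul(-705, Rational(1, 648)) = Rational(-235, 216)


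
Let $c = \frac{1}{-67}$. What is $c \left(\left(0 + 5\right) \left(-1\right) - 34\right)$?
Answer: $\frac{39}{67} \approx 0.58209$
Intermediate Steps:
$c = - \frac{1}{67} \approx -0.014925$
$c \left(\left(0 + 5\right) \left(-1\right) - 34\right) = - \frac{\left(0 + 5\right) \left(-1\right) - 34}{67} = - \frac{5 \left(-1\right) - 34}{67} = - \frac{-5 - 34}{67} = \left(- \frac{1}{67}\right) \left(-39\right) = \frac{39}{67}$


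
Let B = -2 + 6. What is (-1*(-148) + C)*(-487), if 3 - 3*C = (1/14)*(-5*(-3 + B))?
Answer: -3050081/42 ≈ -72621.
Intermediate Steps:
B = 4
C = 47/42 (C = 1 - 1/14*(-5*(-3 + 4))/3 = 1 - 1*(1/14)*(-5*1)/3 = 1 - (-5)/42 = 1 - ⅓*(-5/14) = 1 + 5/42 = 47/42 ≈ 1.1190)
(-1*(-148) + C)*(-487) = (-1*(-148) + 47/42)*(-487) = (148 + 47/42)*(-487) = (6263/42)*(-487) = -3050081/42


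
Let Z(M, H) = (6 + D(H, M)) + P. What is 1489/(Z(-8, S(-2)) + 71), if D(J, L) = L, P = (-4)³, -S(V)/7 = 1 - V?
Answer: 1489/5 ≈ 297.80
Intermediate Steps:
S(V) = -7 + 7*V (S(V) = -7*(1 - V) = -7 + 7*V)
P = -64
Z(M, H) = -58 + M (Z(M, H) = (6 + M) - 64 = -58 + M)
1489/(Z(-8, S(-2)) + 71) = 1489/((-58 - 8) + 71) = 1489/(-66 + 71) = 1489/5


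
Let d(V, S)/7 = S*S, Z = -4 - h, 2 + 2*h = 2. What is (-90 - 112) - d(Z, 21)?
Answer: -3289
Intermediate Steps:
h = 0 (h = -1 + (½)*2 = -1 + 1 = 0)
Z = -4 (Z = -4 - 1*0 = -4 + 0 = -4)
d(V, S) = 7*S² (d(V, S) = 7*(S*S) = 7*S²)
(-90 - 112) - d(Z, 21) = (-90 - 112) - 7*21² = -202 - 7*441 = -202 - 1*3087 = -202 - 3087 = -3289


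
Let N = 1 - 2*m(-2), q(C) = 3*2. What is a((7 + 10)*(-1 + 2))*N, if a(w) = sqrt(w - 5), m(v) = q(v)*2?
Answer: -46*sqrt(3) ≈ -79.674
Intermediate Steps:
q(C) = 6
m(v) = 12 (m(v) = 6*2 = 12)
a(w) = sqrt(-5 + w)
N = -23 (N = 1 - 2*12 = 1 - 24 = -23)
a((7 + 10)*(-1 + 2))*N = sqrt(-5 + (7 + 10)*(-1 + 2))*(-23) = sqrt(-5 + 17*1)*(-23) = sqrt(-5 + 17)*(-23) = sqrt(12)*(-23) = (2*sqrt(3))*(-23) = -46*sqrt(3)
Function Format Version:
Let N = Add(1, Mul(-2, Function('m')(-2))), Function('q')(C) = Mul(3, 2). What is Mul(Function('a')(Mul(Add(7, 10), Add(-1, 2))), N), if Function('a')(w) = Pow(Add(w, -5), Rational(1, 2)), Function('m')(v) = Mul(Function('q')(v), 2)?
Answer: Mul(-46, Pow(3, Rational(1, 2))) ≈ -79.674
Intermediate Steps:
Function('q')(C) = 6
Function('m')(v) = 12 (Function('m')(v) = Mul(6, 2) = 12)
Function('a')(w) = Pow(Add(-5, w), Rational(1, 2))
N = -23 (N = Add(1, Mul(-2, 12)) = Add(1, -24) = -23)
Mul(Function('a')(Mul(Add(7, 10), Add(-1, 2))), N) = Mul(Pow(Add(-5, Mul(Add(7, 10), Add(-1, 2))), Rational(1, 2)), -23) = Mul(Pow(Add(-5, Mul(17, 1)), Rational(1, 2)), -23) = Mul(Pow(Add(-5, 17), Rational(1, 2)), -23) = Mul(Pow(12, Rational(1, 2)), -23) = Mul(Mul(2, Pow(3, Rational(1, 2))), -23) = Mul(-46, Pow(3, Rational(1, 2)))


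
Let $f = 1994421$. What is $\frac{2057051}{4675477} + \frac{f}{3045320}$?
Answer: $\frac{15589248065137}{14238323617640} \approx 1.0949$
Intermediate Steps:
$\frac{2057051}{4675477} + \frac{f}{3045320} = \frac{2057051}{4675477} + \frac{1994421}{3045320} = \frac{15589248065137}{14238323617640}$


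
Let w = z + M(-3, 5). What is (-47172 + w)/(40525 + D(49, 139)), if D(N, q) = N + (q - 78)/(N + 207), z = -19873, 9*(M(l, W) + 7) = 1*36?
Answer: -17164288/10387005 ≈ -1.6525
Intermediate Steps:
M(l, W) = -3 (M(l, W) = -7 + (1*36)/9 = -7 + (⅑)*36 = -7 + 4 = -3)
w = -19876 (w = -19873 - 3 = -19876)
D(N, q) = N + (-78 + q)/(207 + N)
(-47172 + w)/(40525 + D(49, 139)) = (-47172 - 19876)/(40525 + (-78 + 139 + 49² + 207*49)/(207 + 49)) = -67048/(40525 + (-78 + 139 + 2401 + 10143)/256) = -67048/(40525 + (1/256)*12605) = -67048/(40525 + 12605/256) = -67048/10387005/256 = -67048*256/10387005 = -17164288/10387005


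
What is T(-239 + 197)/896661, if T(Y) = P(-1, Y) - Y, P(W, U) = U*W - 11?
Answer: 73/896661 ≈ 8.1413e-5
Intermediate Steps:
P(W, U) = -11 + U*W
T(Y) = -11 - 2*Y (T(Y) = (-11 + Y*(-1)) - Y = (-11 - Y) - Y = -11 - 2*Y)
T(-239 + 197)/896661 = (-11 - 2*(-239 + 197))/896661 = (-11 - 2*(-42))*(1/896661) = (-11 + 84)*(1/896661) = 73*(1/896661) = 73/896661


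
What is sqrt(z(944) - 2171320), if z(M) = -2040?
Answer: 4*I*sqrt(135835) ≈ 1474.2*I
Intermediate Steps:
sqrt(z(944) - 2171320) = sqrt(-2040 - 2171320) = sqrt(-2173360) = 4*I*sqrt(135835)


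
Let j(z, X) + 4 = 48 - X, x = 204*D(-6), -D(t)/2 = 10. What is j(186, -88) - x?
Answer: 4212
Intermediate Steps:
D(t) = -20 (D(t) = -2*10 = -20)
x = -4080 (x = 204*(-20) = -4080)
j(z, X) = 44 - X (j(z, X) = -4 + (48 - X) = 44 - X)
j(186, -88) - x = (44 - 1*(-88)) - 1*(-4080) = (44 + 88) + 4080 = 132 + 4080 = 4212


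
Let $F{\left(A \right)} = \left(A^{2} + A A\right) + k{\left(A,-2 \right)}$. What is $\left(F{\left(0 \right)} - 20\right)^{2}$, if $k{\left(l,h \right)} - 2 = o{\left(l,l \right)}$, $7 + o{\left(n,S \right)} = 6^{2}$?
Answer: $121$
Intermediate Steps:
$o{\left(n,S \right)} = 29$ ($o{\left(n,S \right)} = -7 + 6^{2} = -7 + 36 = 29$)
$k{\left(l,h \right)} = 31$ ($k{\left(l,h \right)} = 2 + 29 = 31$)
$F{\left(A \right)} = 31 + 2 A^{2}$ ($F{\left(A \right)} = \left(A^{2} + A A\right) + 31 = \left(A^{2} + A^{2}\right) + 31 = 2 A^{2} + 31 = 31 + 2 A^{2}$)
$\left(F{\left(0 \right)} - 20\right)^{2} = \left(\left(31 + 2 \cdot 0^{2}\right) - 20\right)^{2} = \left(\left(31 + 2 \cdot 0\right) - 20\right)^{2} = \left(\left(31 + 0\right) - 20\right)^{2} = \left(31 - 20\right)^{2} = 11^{2} = 121$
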